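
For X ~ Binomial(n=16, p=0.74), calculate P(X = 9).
0.061140

We have X ~ Binomial(n=16, p=0.74).

For a Binomial distribution, the PMF gives us the probability of each outcome.

Using the PMF formula:
P(X = 9) = 0.061140

Rounded to 4 decimal places: 0.0611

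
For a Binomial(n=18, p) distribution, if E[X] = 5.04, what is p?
p = 0.28

For a Binomial(n, p) distribution:
E[X] = n × p

Given n = 18 and E[X] = 5.04:
5.04 = 18 × p
p = 5.04 / 18 = 0.28

Verification: Binomial(18, 0.28) has E[X] = 5.04 ✓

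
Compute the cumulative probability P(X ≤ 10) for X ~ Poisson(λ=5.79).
0.965457

We have X ~ Poisson(λ=5.79).

The CDF gives us P(X ≤ k).

Using the CDF:
P(X ≤ 10) = 0.965457

This means there's approximately a 96.5% chance that X is at most 10.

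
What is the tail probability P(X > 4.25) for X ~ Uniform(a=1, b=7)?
0.458333

We have X ~ Uniform(a=1, b=7).

P(X > 4.25) = 1 - P(X ≤ 4.25)
                = 1 - F(4.25)
                = 1 - 0.541667
                = 0.458333

So there's approximately a 45.8% chance that X exceeds 4.25.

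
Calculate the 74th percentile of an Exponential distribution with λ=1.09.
1.2358

We have X ~ Exponential(λ=1.09).

We want to find x such that P(X ≤ x) = 0.74.

This is the 74th percentile, which means 74% of values fall below this point.

Using the inverse CDF (quantile function):
x = F⁻¹(0.74) = 1.2358

Verification: P(X ≤ 1.2358) = 0.74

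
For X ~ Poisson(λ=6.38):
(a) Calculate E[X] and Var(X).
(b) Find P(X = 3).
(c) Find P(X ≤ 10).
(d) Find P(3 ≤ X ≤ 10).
(a) E[X] = 6.3800, Var(X) = 6.3800
(b) P(X = 3) = 0.073369
(c) P(X ≤ 10) = 0.939639
(d) P(3 ≤ X ≤ 10) = 0.892630

We have X ~ Poisson(λ=6.38).

(a) Moments:
E[X] = 6.3800
Var(X) = 6.3800
σ = √Var(X) = 2.5259

(b) Point probability using PMF:
P(X = 3) = 0.073369

(c) Cumulative probability using CDF:
P(X ≤ 10) = F(10) = 0.939639

(d) Range probability:
P(3 ≤ X ≤ 10) = P(X ≤ 10) - P(X ≤ 2)
                   = F(10) - F(2)
                   = 0.939639 - 0.047009
                   = 0.892630

This means approximately 89.3% of outcomes fall in the interval [3, 10].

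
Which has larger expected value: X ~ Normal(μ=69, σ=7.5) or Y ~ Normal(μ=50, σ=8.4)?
X has larger mean (69.0000 > 50.0000)

Compute the expected value for each distribution:

X ~ Normal(μ=69, σ=7.5):
E[X] = 69.0000

Y ~ Normal(μ=50, σ=8.4):
E[Y] = 50.0000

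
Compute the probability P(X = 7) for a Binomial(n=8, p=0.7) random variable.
0.197650

We have X ~ Binomial(n=8, p=0.7).

For a Binomial distribution, the PMF gives us the probability of each outcome.

Using the PMF formula:
P(X = 7) = 0.197650

Rounded to 4 decimal places: 0.1977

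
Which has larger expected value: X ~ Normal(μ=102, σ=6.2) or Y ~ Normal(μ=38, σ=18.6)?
X has larger mean (102.0000 > 38.0000)

Compute the expected value for each distribution:

X ~ Normal(μ=102, σ=6.2):
E[X] = 102.0000

Y ~ Normal(μ=38, σ=18.6):
E[Y] = 38.0000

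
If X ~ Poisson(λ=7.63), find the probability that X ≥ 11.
0.149160

We have X ~ Poisson(λ=7.63).

For discrete distributions, P(X ≥ 11) = 1 - P(X ≤ 10).

P(X ≤ 10) = 0.850840
P(X ≥ 11) = 1 - 0.850840 = 0.149160

So there's approximately a 14.9% chance that X is at least 11.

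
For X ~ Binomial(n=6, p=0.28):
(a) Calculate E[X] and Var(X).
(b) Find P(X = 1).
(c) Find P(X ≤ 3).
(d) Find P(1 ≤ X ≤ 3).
(a) E[X] = 1.6800, Var(X) = 1.2096
(b) P(X = 1) = 0.325066
(c) P(X ≤ 3) = 0.944288
(d) P(1 ≤ X ≤ 3) = 0.804974

We have X ~ Binomial(n=6, p=0.28).

(a) Moments:
E[X] = 1.6800
Var(X) = 1.2096
σ = √Var(X) = 1.0998

(b) Point probability using PMF:
P(X = 1) = 0.325066

(c) Cumulative probability using CDF:
P(X ≤ 3) = F(3) = 0.944288

(d) Range probability:
P(1 ≤ X ≤ 3) = P(X ≤ 3) - P(X ≤ 0)
                   = F(3) - F(0)
                   = 0.944288 - 0.139314
                   = 0.804974

This means approximately 80.5% of outcomes fall in the interval [1, 3].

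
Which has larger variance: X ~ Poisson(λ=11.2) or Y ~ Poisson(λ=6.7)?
X has larger variance (11.2000 > 6.7000)

Compute the variance for each distribution:

X ~ Poisson(λ=11.2):
Var(X) = 11.2000

Y ~ Poisson(λ=6.7):
Var(Y) = 6.7000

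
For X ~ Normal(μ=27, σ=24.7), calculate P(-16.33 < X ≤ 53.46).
0.818279

We have X ~ Normal(μ=27, σ=24.7).

To find P(-16.33 < X ≤ 53.46), we use:
P(-16.33 < X ≤ 53.46) = P(X ≤ 53.46) - P(X ≤ -16.33)
                 = F(53.46) - F(-16.33)
                 = 0.857973 - 0.039694
                 = 0.818279

So there's approximately a 81.8% chance that X falls in this range.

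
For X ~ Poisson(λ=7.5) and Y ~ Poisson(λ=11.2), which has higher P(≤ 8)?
X has higher probability (P(X ≤ 8) = 0.6620 > P(Y ≤ 8) = 0.2147)

Compute P(≤ 8) for each distribution:

X ~ Poisson(λ=7.5):
P(X ≤ 8) = 0.6620

Y ~ Poisson(λ=11.2):
P(Y ≤ 8) = 0.2147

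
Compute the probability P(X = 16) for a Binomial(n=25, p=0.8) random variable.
0.029442

We have X ~ Binomial(n=25, p=0.8).

For a Binomial distribution, the PMF gives us the probability of each outcome.

Using the PMF formula:
P(X = 16) = 0.029442

Rounded to 4 decimal places: 0.0294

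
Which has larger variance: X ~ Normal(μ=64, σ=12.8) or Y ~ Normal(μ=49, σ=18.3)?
Y has larger variance (334.8900 > 163.8400)

Compute the variance for each distribution:

X ~ Normal(μ=64, σ=12.8):
Var(X) = 163.8400

Y ~ Normal(μ=49, σ=18.3):
Var(Y) = 334.8900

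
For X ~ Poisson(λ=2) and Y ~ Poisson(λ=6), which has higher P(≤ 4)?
X has higher probability (P(X ≤ 4) = 0.9473 > P(Y ≤ 4) = 0.2851)

Compute P(≤ 4) for each distribution:

X ~ Poisson(λ=2):
P(X ≤ 4) = 0.9473

Y ~ Poisson(λ=6):
P(Y ≤ 4) = 0.2851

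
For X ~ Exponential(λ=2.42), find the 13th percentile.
0.0575

We have X ~ Exponential(λ=2.42).

We want to find x such that P(X ≤ x) = 0.13.

This is the 13th percentile, which means 13% of values fall below this point.

Using the inverse CDF (quantile function):
x = F⁻¹(0.13) = 0.0575

Verification: P(X ≤ 0.0575) = 0.13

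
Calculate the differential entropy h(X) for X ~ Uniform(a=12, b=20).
2.0794 nats

We have X ~ Uniform(a=12, b=20).

The differential entropy measures the uncertainty or information content of the distribution.

For a Uniform distribution with a=12, b=20:
h(X) = 2.0794 nats

(In bits, this would be 3.0000 bits.)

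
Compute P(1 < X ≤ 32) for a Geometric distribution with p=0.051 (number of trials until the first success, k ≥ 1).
0.761708

We have X ~ Geometric(p=0.051) (number of trials until the first success, k ≥ 1).

To find P(1 < X ≤ 32), we use:
P(1 < X ≤ 32) = P(X ≤ 32) - P(X ≤ 1)
                 = F(32) - F(1)
                 = 0.812708 - 0.051000
                 = 0.761708

So there's approximately a 76.2% chance that X falls in this range.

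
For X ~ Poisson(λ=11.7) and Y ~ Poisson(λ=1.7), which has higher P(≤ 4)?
Y has higher probability (P(Y ≤ 4) = 0.9704 > P(X ≤ 4) = 0.0094)

Compute P(≤ 4) for each distribution:

X ~ Poisson(λ=11.7):
P(X ≤ 4) = 0.0094

Y ~ Poisson(λ=1.7):
P(Y ≤ 4) = 0.9704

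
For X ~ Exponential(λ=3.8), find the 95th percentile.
0.7884

We have X ~ Exponential(λ=3.8).

We want to find x such that P(X ≤ x) = 0.95.

This is the 95th percentile, which means 95% of values fall below this point.

Using the inverse CDF (quantile function):
x = F⁻¹(0.95) = 0.7884

Verification: P(X ≤ 0.7884) = 0.95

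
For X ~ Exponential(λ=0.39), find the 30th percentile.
0.9146

We have X ~ Exponential(λ=0.39).

We want to find x such that P(X ≤ x) = 0.3.

This is the 30th percentile, which means 30% of values fall below this point.

Using the inverse CDF (quantile function):
x = F⁻¹(0.3) = 0.9146

Verification: P(X ≤ 0.9146) = 0.3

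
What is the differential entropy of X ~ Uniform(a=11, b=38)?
3.2958 nats

We have X ~ Uniform(a=11, b=38).

The differential entropy measures the uncertainty or information content of the distribution.

For a Uniform distribution with a=11, b=38:
h(X) = 3.2958 nats

(In bits, this would be 4.7549 bits.)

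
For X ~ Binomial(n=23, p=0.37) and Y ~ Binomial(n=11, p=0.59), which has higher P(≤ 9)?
Y has higher probability (P(Y ≤ 9) = 0.9739 > P(X ≤ 9) = 0.6707)

Compute P(≤ 9) for each distribution:

X ~ Binomial(n=23, p=0.37):
P(X ≤ 9) = 0.6707

Y ~ Binomial(n=11, p=0.59):
P(Y ≤ 9) = 0.9739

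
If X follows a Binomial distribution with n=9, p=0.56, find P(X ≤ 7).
0.956284

We have X ~ Binomial(n=9, p=0.56).

The CDF gives us P(X ≤ k).

Using the CDF:
P(X ≤ 7) = 0.956284

This means there's approximately a 95.6% chance that X is at most 7.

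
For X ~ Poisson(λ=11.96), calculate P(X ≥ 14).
0.314249

We have X ~ Poisson(λ=11.96).

For discrete distributions, P(X ≥ 14) = 1 - P(X ≤ 13).

P(X ≤ 13) = 0.685751
P(X ≥ 14) = 1 - 0.685751 = 0.314249

So there's approximately a 31.4% chance that X is at least 14.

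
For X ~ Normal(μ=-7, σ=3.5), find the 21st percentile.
-9.8225

We have X ~ Normal(μ=-7, σ=3.5).

We want to find x such that P(X ≤ x) = 0.21.

This is the 21st percentile, which means 21% of values fall below this point.

Using the inverse CDF (quantile function):
x = F⁻¹(0.21) = -9.8225

Verification: P(X ≤ -9.8225) = 0.21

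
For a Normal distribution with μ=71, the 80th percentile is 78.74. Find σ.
σ = 9.1965

For X ~ Normal(μ, σ), the p-th percentile satisfies x = μ + z_p × σ,
where z_p = Φ⁻¹(p) is the standard normal quantile.

Step 1: z_{0.8} = Φ⁻¹(0.8) = 0.8416

Step 2: Solve for σ:
78.74 = 71 + 0.8416 × σ
σ = (78.74 - 71) / 0.8416
σ = 7.74 / 0.8416
σ = 9.1965

Verification: μ + z × σ = 71 + 0.8416 × 9.1965 = 78.74 ✓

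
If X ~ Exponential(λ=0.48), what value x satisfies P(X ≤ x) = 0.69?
2.4400

We have X ~ Exponential(λ=0.48).

We want to find x such that P(X ≤ x) = 0.69.

This is the 69th percentile, which means 69% of values fall below this point.

Using the inverse CDF (quantile function):
x = F⁻¹(0.69) = 2.4400

Verification: P(X ≤ 2.4400) = 0.69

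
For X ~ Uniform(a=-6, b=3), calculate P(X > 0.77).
0.247778

We have X ~ Uniform(a=-6, b=3).

P(X > 0.77) = 1 - P(X ≤ 0.77)
                = 1 - F(0.77)
                = 1 - 0.752222
                = 0.247778

So there's approximately a 24.8% chance that X exceeds 0.77.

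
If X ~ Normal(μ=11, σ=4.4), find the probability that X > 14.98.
0.182853

We have X ~ Normal(μ=11, σ=4.4).

P(X > 14.98) = 1 - P(X ≤ 14.98)
                = 1 - F(14.98)
                = 1 - 0.817147
                = 0.182853

So there's approximately a 18.3% chance that X exceeds 14.98.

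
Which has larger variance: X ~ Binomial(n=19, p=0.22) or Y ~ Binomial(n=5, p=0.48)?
X has larger variance (3.2604 > 1.2480)

Compute the variance for each distribution:

X ~ Binomial(n=19, p=0.22):
Var(X) = 3.2604

Y ~ Binomial(n=5, p=0.48):
Var(Y) = 1.2480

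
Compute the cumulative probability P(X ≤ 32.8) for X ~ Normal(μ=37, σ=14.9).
0.389018

We have X ~ Normal(μ=37, σ=14.9).

The CDF gives us P(X ≤ k).

Using the CDF:
P(X ≤ 32.8) = 0.389018

This means there's approximately a 38.9% chance that X is at most 32.8.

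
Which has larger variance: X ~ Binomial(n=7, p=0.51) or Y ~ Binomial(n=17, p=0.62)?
Y has larger variance (4.0052 > 1.7493)

Compute the variance for each distribution:

X ~ Binomial(n=7, p=0.51):
Var(X) = 1.7493

Y ~ Binomial(n=17, p=0.62):
Var(Y) = 4.0052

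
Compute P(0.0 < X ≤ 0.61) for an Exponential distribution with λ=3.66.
0.892751

We have X ~ Exponential(λ=3.66).

To find P(0.0 < X ≤ 0.61), we use:
P(0.0 < X ≤ 0.61) = P(X ≤ 0.61) - P(X ≤ 0.0)
                 = F(0.61) - F(0.0)
                 = 0.892751 - 0.000000
                 = 0.892751

So there's approximately a 89.3% chance that X falls in this range.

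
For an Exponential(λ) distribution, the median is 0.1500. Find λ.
λ = 4.6210

For X ~ Exponential(λ), the CDF is F(x) = 1 - e^(-λx).
The median m satisfies F(m) = 0.5:
1 - e^(-λm) = 0.5
e^(-λm) = 0.5
λm = ln(2)
m = ln(2) / λ

Given m = 0.1500:
λ = ln(2) / 0.1500 = 0.693147 / 0.1500 = 4.6210

Verification: ln(2) / 4.6210 = 0.1500 ✓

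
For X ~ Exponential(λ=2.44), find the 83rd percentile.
0.7262

We have X ~ Exponential(λ=2.44).

We want to find x such that P(X ≤ x) = 0.83.

This is the 83rd percentile, which means 83% of values fall below this point.

Using the inverse CDF (quantile function):
x = F⁻¹(0.83) = 0.7262

Verification: P(X ≤ 0.7262) = 0.83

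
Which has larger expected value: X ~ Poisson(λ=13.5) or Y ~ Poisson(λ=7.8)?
X has larger mean (13.5000 > 7.8000)

Compute the expected value for each distribution:

X ~ Poisson(λ=13.5):
E[X] = 13.5000

Y ~ Poisson(λ=7.8):
E[Y] = 7.8000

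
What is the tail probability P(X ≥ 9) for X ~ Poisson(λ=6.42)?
0.199011

We have X ~ Poisson(λ=6.42).

For discrete distributions, P(X ≥ 9) = 1 - P(X ≤ 8).

P(X ≤ 8) = 0.800989
P(X ≥ 9) = 1 - 0.800989 = 0.199011

So there's approximately a 19.9% chance that X is at least 9.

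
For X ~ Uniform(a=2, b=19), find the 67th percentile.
13.3900

We have X ~ Uniform(a=2, b=19).

We want to find x such that P(X ≤ x) = 0.67.

This is the 67th percentile, which means 67% of values fall below this point.

Using the inverse CDF (quantile function):
x = F⁻¹(0.67) = 13.3900

Verification: P(X ≤ 13.3900) = 0.67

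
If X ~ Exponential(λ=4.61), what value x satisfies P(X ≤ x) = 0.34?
0.0901

We have X ~ Exponential(λ=4.61).

We want to find x such that P(X ≤ x) = 0.34.

This is the 34th percentile, which means 34% of values fall below this point.

Using the inverse CDF (quantile function):
x = F⁻¹(0.34) = 0.0901

Verification: P(X ≤ 0.0901) = 0.34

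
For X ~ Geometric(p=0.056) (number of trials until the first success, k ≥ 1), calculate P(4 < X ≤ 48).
0.731223

We have X ~ Geometric(p=0.056) (number of trials until the first success, k ≥ 1).

To find P(4 < X ≤ 48), we use:
P(4 < X ≤ 48) = P(X ≤ 48) - P(X ≤ 4)
                 = F(48) - F(4)
                 = 0.937099 - 0.205877
                 = 0.731223

So there's approximately a 73.1% chance that X falls in this range.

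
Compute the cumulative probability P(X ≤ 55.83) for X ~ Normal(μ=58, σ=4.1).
0.298310

We have X ~ Normal(μ=58, σ=4.1).

The CDF gives us P(X ≤ k).

Using the CDF:
P(X ≤ 55.83) = 0.298310

This means there's approximately a 29.8% chance that X is at most 55.83.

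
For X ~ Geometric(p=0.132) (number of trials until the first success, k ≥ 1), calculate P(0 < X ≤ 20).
0.941062

We have X ~ Geometric(p=0.132) (number of trials until the first success, k ≥ 1).

To find P(0 < X ≤ 20), we use:
P(0 < X ≤ 20) = P(X ≤ 20) - P(X ≤ 0)
                 = F(20) - F(0)
                 = 0.941062 - 0.000000
                 = 0.941062

So there's approximately a 94.1% chance that X falls in this range.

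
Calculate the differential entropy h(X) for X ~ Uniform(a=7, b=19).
2.4849 nats

We have X ~ Uniform(a=7, b=19).

The differential entropy measures the uncertainty or information content of the distribution.

For a Uniform distribution with a=7, b=19:
h(X) = 2.4849 nats

(In bits, this would be 3.5850 bits.)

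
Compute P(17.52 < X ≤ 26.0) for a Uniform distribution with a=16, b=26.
0.848000

We have X ~ Uniform(a=16, b=26).

To find P(17.52 < X ≤ 26.0), we use:
P(17.52 < X ≤ 26.0) = P(X ≤ 26.0) - P(X ≤ 17.52)
                 = F(26.0) - F(17.52)
                 = 1.000000 - 0.152000
                 = 0.848000

So there's approximately a 84.8% chance that X falls in this range.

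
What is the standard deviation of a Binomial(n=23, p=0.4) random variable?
2.3495

We have X ~ Binomial(n=23, p=0.4).

For a Binomial distribution with n=23, p=0.4:
σ = √Var(X) = 2.3495

The standard deviation is the square root of the variance.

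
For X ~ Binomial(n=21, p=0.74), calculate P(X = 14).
0.137899

We have X ~ Binomial(n=21, p=0.74).

For a Binomial distribution, the PMF gives us the probability of each outcome.

Using the PMF formula:
P(X = 14) = 0.137899

Rounded to 4 decimal places: 0.1379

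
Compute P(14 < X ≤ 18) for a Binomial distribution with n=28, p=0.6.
0.554340

We have X ~ Binomial(n=28, p=0.6).

To find P(14 < X ≤ 18), we use:
P(14 < X ≤ 18) = P(X ≤ 18) - P(X ≤ 14)
                 = F(18) - F(14)
                 = 0.741186 - 0.186846
                 = 0.554340

So there's approximately a 55.4% chance that X falls in this range.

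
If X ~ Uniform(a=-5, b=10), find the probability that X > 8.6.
0.093333

We have X ~ Uniform(a=-5, b=10).

P(X > 8.6) = 1 - P(X ≤ 8.6)
                = 1 - F(8.6)
                = 1 - 0.906667
                = 0.093333

So there's approximately a 9.3% chance that X exceeds 8.6.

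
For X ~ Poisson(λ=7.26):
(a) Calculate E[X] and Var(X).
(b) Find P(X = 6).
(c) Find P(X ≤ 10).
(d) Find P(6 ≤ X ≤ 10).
(a) E[X] = 7.2600, Var(X) = 7.2600
(b) P(X = 6) = 0.142991
(c) P(X ≤ 10) = 0.882001
(d) P(6 ≤ X ≤ 10) = 0.613260

We have X ~ Poisson(λ=7.26).

(a) Moments:
E[X] = 7.2600
Var(X) = 7.2600
σ = √Var(X) = 2.6944

(b) Point probability using PMF:
P(X = 6) = 0.142991

(c) Cumulative probability using CDF:
P(X ≤ 10) = F(10) = 0.882001

(d) Range probability:
P(6 ≤ X ≤ 10) = P(X ≤ 10) - P(X ≤ 5)
                   = F(10) - F(5)
                   = 0.882001 - 0.268741
                   = 0.613260

This means approximately 61.3% of outcomes fall in the interval [6, 10].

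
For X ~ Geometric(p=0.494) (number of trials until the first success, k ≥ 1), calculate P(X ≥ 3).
0.256036

We have X ~ Geometric(p=0.494) (number of trials until the first success, k ≥ 1).

For discrete distributions, P(X ≥ 3) = 1 - P(X ≤ 2).

P(X ≤ 2) = 0.743964
P(X ≥ 3) = 1 - 0.743964 = 0.256036

So there's approximately a 25.6% chance that X is at least 3.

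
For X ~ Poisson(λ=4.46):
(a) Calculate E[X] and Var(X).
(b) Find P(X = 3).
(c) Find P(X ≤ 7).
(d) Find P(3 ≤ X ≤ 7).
(a) E[X] = 4.4600, Var(X) = 4.4600
(b) P(X = 3) = 0.170962
(c) P(X ≤ 7) = 0.916671
(d) P(3 ≤ X ≤ 7) = 0.738544

We have X ~ Poisson(λ=4.46).

(a) Moments:
E[X] = 4.4600
Var(X) = 4.4600
σ = √Var(X) = 2.1119

(b) Point probability using PMF:
P(X = 3) = 0.170962

(c) Cumulative probability using CDF:
P(X ≤ 7) = F(7) = 0.916671

(d) Range probability:
P(3 ≤ X ≤ 7) = P(X ≤ 7) - P(X ≤ 2)
                   = F(7) - F(2)
                   = 0.916671 - 0.178127
                   = 0.738544

This means approximately 73.9% of outcomes fall in the interval [3, 7].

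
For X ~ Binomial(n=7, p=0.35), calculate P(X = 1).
0.184776

We have X ~ Binomial(n=7, p=0.35).

For a Binomial distribution, the PMF gives us the probability of each outcome.

Using the PMF formula:
P(X = 1) = 0.184776

Rounded to 4 decimal places: 0.1848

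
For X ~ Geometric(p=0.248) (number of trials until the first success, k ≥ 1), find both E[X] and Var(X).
E[X] = 4.0323, Var(X) = 12.2268

We have X ~ Geometric(p=0.248) (number of trials until the first success, k ≥ 1).

For a Geometric distribution with p=0.248 (number of trials until the first success, k ≥ 1):

Expected value:
E[X] = 4.0323

Variance:
Var(X) = 12.2268

Standard deviation:
σ = √Var(X) = 3.4967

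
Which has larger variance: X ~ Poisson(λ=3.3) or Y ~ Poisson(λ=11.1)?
Y has larger variance (11.1000 > 3.3000)

Compute the variance for each distribution:

X ~ Poisson(λ=3.3):
Var(X) = 3.3000

Y ~ Poisson(λ=11.1):
Var(Y) = 11.1000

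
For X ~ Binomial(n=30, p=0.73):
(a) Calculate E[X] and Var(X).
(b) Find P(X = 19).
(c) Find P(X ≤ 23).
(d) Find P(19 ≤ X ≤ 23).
(a) E[X] = 21.9000, Var(X) = 5.9130
(b) P(X = 19) = 0.076833
(c) P(X ≤ 23) = 0.738353
(d) P(19 ≤ X ≤ 23) = 0.653889

We have X ~ Binomial(n=30, p=0.73).

(a) Moments:
E[X] = 21.9000
Var(X) = 5.9130
σ = √Var(X) = 2.4317

(b) Point probability using PMF:
P(X = 19) = 0.076833

(c) Cumulative probability using CDF:
P(X ≤ 23) = F(23) = 0.738353

(d) Range probability:
P(19 ≤ X ≤ 23) = P(X ≤ 23) - P(X ≤ 18)
                   = F(23) - F(18)
                   = 0.738353 - 0.084464
                   = 0.653889

This means approximately 65.4% of outcomes fall in the interval [19, 23].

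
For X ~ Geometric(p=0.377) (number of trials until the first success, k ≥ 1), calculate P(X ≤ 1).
0.377000

We have X ~ Geometric(p=0.377) (number of trials until the first success, k ≥ 1).

The CDF gives us P(X ≤ k).

Using the CDF:
P(X ≤ 1) = 0.377000

This means there's approximately a 37.7% chance that X is at most 1.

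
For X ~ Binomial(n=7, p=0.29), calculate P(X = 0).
0.090951

We have X ~ Binomial(n=7, p=0.29).

For a Binomial distribution, the PMF gives us the probability of each outcome.

Using the PMF formula:
P(X = 0) = 0.090951

Rounded to 4 decimal places: 0.0910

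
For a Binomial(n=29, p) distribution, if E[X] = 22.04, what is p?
p = 0.76

For a Binomial(n, p) distribution:
E[X] = n × p

Given n = 29 and E[X] = 22.04:
22.04 = 29 × p
p = 22.04 / 29 = 0.76

Verification: Binomial(29, 0.76) has E[X] = 22.04 ✓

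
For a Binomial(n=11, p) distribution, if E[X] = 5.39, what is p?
p = 0.49

For a Binomial(n, p) distribution:
E[X] = n × p

Given n = 11 and E[X] = 5.39:
5.39 = 11 × p
p = 5.39 / 11 = 0.49

Verification: Binomial(11, 0.49) has E[X] = 5.39 ✓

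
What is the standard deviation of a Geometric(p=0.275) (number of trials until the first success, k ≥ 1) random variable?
3.0963

We have X ~ Geometric(p=0.275) (number of trials until the first success, k ≥ 1).

For a Geometric distribution with p=0.275 (number of trials until the first success, k ≥ 1):
σ = √Var(X) = 3.0963

The standard deviation is the square root of the variance.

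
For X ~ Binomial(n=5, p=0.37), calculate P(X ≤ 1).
0.390673

We have X ~ Binomial(n=5, p=0.37).

The CDF gives us P(X ≤ k).

Using the CDF:
P(X ≤ 1) = 0.390673

This means there's approximately a 39.1% chance that X is at most 1.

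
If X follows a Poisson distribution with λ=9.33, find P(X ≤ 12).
0.850459

We have X ~ Poisson(λ=9.33).

The CDF gives us P(X ≤ k).

Using the CDF:
P(X ≤ 12) = 0.850459

This means there's approximately a 85.0% chance that X is at most 12.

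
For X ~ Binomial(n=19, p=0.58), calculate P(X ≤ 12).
0.751512

We have X ~ Binomial(n=19, p=0.58).

The CDF gives us P(X ≤ k).

Using the CDF:
P(X ≤ 12) = 0.751512

This means there's approximately a 75.2% chance that X is at most 12.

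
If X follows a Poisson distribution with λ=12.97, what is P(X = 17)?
0.054464

We have X ~ Poisson(λ=12.97).

For a Poisson distribution, the PMF gives us the probability of each outcome.

Using the PMF formula:
P(X = 17) = 0.054464

Rounded to 4 decimal places: 0.0545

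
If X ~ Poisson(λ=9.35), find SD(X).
3.0578

We have X ~ Poisson(λ=9.35).

For a Poisson distribution with λ=9.35:
σ = √Var(X) = 3.0578

The standard deviation is the square root of the variance.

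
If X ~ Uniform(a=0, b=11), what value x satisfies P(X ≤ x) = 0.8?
8.8000

We have X ~ Uniform(a=0, b=11).

We want to find x such that P(X ≤ x) = 0.8.

This is the 80th percentile, which means 80% of values fall below this point.

Using the inverse CDF (quantile function):
x = F⁻¹(0.8) = 8.8000

Verification: P(X ≤ 8.8000) = 0.8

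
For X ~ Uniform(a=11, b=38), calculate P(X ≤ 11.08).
0.002963

We have X ~ Uniform(a=11, b=38).

The CDF gives us P(X ≤ k).

Using the CDF:
P(X ≤ 11.08) = 0.002963

This means there's approximately a 0.3% chance that X is at most 11.08.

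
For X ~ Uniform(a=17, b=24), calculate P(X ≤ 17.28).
0.040000

We have X ~ Uniform(a=17, b=24).

The CDF gives us P(X ≤ k).

Using the CDF:
P(X ≤ 17.28) = 0.040000

This means there's approximately a 4.0% chance that X is at most 17.28.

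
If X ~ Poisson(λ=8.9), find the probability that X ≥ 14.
0.068925

We have X ~ Poisson(λ=8.9).

For discrete distributions, P(X ≥ 14) = 1 - P(X ≤ 13).

P(X ≤ 13) = 0.931075
P(X ≥ 14) = 1 - 0.931075 = 0.068925

So there's approximately a 6.9% chance that X is at least 14.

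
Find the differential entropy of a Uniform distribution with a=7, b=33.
3.2581 nats

We have X ~ Uniform(a=7, b=33).

The differential entropy measures the uncertainty or information content of the distribution.

For a Uniform distribution with a=7, b=33:
h(X) = 3.2581 nats

(In bits, this would be 4.7004 bits.)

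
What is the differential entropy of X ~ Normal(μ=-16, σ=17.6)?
4.2868 nats

We have X ~ Normal(μ=-16, σ=17.6).

The differential entropy measures the uncertainty or information content of the distribution.

For a Normal distribution with μ=-16, σ=17.6:
h(X) = 4.2868 nats

(In bits, this would be 6.1846 bits.)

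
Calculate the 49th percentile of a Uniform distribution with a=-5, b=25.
9.7000

We have X ~ Uniform(a=-5, b=25).

We want to find x such that P(X ≤ x) = 0.49.

This is the 49th percentile, which means 49% of values fall below this point.

Using the inverse CDF (quantile function):
x = F⁻¹(0.49) = 9.7000

Verification: P(X ≤ 9.7000) = 0.49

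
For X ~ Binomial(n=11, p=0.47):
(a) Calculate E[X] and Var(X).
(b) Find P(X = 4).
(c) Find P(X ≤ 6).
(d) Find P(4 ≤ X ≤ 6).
(a) E[X] = 5.1700, Var(X) = 2.7401
(b) P(X = 4) = 0.189163
(c) P(X ≤ 6) = 0.788987
(d) P(4 ≤ X ≤ 6) = 0.632272

We have X ~ Binomial(n=11, p=0.47).

(a) Moments:
E[X] = 5.1700
Var(X) = 2.7401
σ = √Var(X) = 1.6553

(b) Point probability using PMF:
P(X = 4) = 0.189163

(c) Cumulative probability using CDF:
P(X ≤ 6) = F(6) = 0.788987

(d) Range probability:
P(4 ≤ X ≤ 6) = P(X ≤ 6) - P(X ≤ 3)
                   = F(6) - F(3)
                   = 0.788987 - 0.156715
                   = 0.632272

This means approximately 63.2% of outcomes fall in the interval [4, 6].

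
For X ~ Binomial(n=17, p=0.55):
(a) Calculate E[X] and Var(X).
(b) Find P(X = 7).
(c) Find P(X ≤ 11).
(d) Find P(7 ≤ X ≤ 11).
(a) E[X] = 9.3500, Var(X) = 4.2075
(b) P(X = 7) = 0.100818
(c) P(X ≤ 11) = 0.852932
(d) P(7 ≤ X ≤ 11) = 0.770343

We have X ~ Binomial(n=17, p=0.55).

(a) Moments:
E[X] = 9.3500
Var(X) = 4.2075
σ = √Var(X) = 2.0512

(b) Point probability using PMF:
P(X = 7) = 0.100818

(c) Cumulative probability using CDF:
P(X ≤ 11) = F(11) = 0.852932

(d) Range probability:
P(7 ≤ X ≤ 11) = P(X ≤ 11) - P(X ≤ 6)
                   = F(11) - F(6)
                   = 0.852932 - 0.082590
                   = 0.770343

This means approximately 77.0% of outcomes fall in the interval [7, 11].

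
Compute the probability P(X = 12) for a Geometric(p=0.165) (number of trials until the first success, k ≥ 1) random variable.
0.022700

We have X ~ Geometric(p=0.165) (number of trials until the first success, k ≥ 1).

For a Geometric distribution, the PMF gives us the probability of each outcome.

Using the PMF formula:
P(X = 12) = 0.022700

Rounded to 4 decimal places: 0.0227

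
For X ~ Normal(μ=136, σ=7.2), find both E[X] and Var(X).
E[X] = 136.0000, Var(X) = 51.8400

We have X ~ Normal(μ=136, σ=7.2).

For a Normal distribution with μ=136, σ=7.2:

Expected value:
E[X] = 136.0000

Variance:
Var(X) = 51.8400

Standard deviation:
σ = √Var(X) = 7.2000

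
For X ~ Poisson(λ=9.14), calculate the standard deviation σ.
3.0232

We have X ~ Poisson(λ=9.14).

For a Poisson distribution with λ=9.14:
σ = √Var(X) = 3.0232

The standard deviation is the square root of the variance.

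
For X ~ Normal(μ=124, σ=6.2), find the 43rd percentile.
122.9065

We have X ~ Normal(μ=124, σ=6.2).

We want to find x such that P(X ≤ x) = 0.43.

This is the 43rd percentile, which means 43% of values fall below this point.

Using the inverse CDF (quantile function):
x = F⁻¹(0.43) = 122.9065

Verification: P(X ≤ 122.9065) = 0.43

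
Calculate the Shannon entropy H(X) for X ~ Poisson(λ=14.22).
2.7402 nats

We have X ~ Poisson(λ=14.22).

The Shannon entropy measures the uncertainty or information content of the distribution.

For a Poisson distribution with λ=14.22:
H(X) = 2.7402 nats

(In bits, this would be 3.9532 bits.)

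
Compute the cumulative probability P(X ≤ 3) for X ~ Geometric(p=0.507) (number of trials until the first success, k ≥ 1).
0.880177

We have X ~ Geometric(p=0.507) (number of trials until the first success, k ≥ 1).

The CDF gives us P(X ≤ k).

Using the CDF:
P(X ≤ 3) = 0.880177

This means there's approximately a 88.0% chance that X is at most 3.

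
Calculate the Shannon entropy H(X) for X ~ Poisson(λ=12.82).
2.6877 nats

We have X ~ Poisson(λ=12.82).

The Shannon entropy measures the uncertainty or information content of the distribution.

For a Poisson distribution with λ=12.82:
H(X) = 2.6877 nats

(In bits, this would be 3.8775 bits.)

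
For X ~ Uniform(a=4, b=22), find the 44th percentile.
11.9200

We have X ~ Uniform(a=4, b=22).

We want to find x such that P(X ≤ x) = 0.44.

This is the 44th percentile, which means 44% of values fall below this point.

Using the inverse CDF (quantile function):
x = F⁻¹(0.44) = 11.9200

Verification: P(X ≤ 11.9200) = 0.44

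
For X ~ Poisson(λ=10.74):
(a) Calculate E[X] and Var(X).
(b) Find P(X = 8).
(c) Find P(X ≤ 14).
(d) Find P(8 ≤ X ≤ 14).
(a) E[X] = 10.7400, Var(X) = 10.7400
(b) P(X = 8) = 0.095102
(c) P(X ≤ 14) = 0.872281
(d) P(8 ≤ X ≤ 14) = 0.711492

We have X ~ Poisson(λ=10.74).

(a) Moments:
E[X] = 10.7400
Var(X) = 10.7400
σ = √Var(X) = 3.2772

(b) Point probability using PMF:
P(X = 8) = 0.095102

(c) Cumulative probability using CDF:
P(X ≤ 14) = F(14) = 0.872281

(d) Range probability:
P(8 ≤ X ≤ 14) = P(X ≤ 14) - P(X ≤ 7)
                   = F(14) - F(7)
                   = 0.872281 - 0.160789
                   = 0.711492

This means approximately 71.1% of outcomes fall in the interval [8, 14].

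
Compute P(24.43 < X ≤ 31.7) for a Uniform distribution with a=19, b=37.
0.403889

We have X ~ Uniform(a=19, b=37).

To find P(24.43 < X ≤ 31.7), we use:
P(24.43 < X ≤ 31.7) = P(X ≤ 31.7) - P(X ≤ 24.43)
                 = F(31.7) - F(24.43)
                 = 0.705556 - 0.301667
                 = 0.403889

So there's approximately a 40.4% chance that X falls in this range.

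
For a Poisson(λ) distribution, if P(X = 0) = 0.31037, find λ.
λ = 1.1700

For a Poisson(λ) distribution, the PMF at 0 is:
P(X = 0) = λ^0 e^(-λ) / 0! = e^(-λ)

Given P(X = 0) = 0.31037:
e^(-λ) = 0.31037
-λ = ln(0.31037)
λ = -ln(0.31037) = 1.1700

Verification: e^(-1.1700) = 0.31037 ✓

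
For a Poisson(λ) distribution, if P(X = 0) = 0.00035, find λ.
λ = 7.9576

For a Poisson(λ) distribution, the PMF at 0 is:
P(X = 0) = λ^0 e^(-λ) / 0! = e^(-λ)

Given P(X = 0) = 0.00035:
e^(-λ) = 0.00035
-λ = ln(0.00035)
λ = -ln(0.00035) = 7.9576

Verification: e^(-7.9576) = 0.00035 ✓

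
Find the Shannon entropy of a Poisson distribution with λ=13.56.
2.7161 nats

We have X ~ Poisson(λ=13.56).

The Shannon entropy measures the uncertainty or information content of the distribution.

For a Poisson distribution with λ=13.56:
H(X) = 2.7161 nats

(In bits, this would be 3.9185 bits.)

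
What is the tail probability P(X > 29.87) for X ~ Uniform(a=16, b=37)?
0.339524

We have X ~ Uniform(a=16, b=37).

P(X > 29.87) = 1 - P(X ≤ 29.87)
                = 1 - F(29.87)
                = 1 - 0.660476
                = 0.339524

So there's approximately a 34.0% chance that X exceeds 29.87.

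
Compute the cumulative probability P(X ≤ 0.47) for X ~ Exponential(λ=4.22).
0.862399

We have X ~ Exponential(λ=4.22).

The CDF gives us P(X ≤ k).

Using the CDF:
P(X ≤ 0.47) = 0.862399

This means there's approximately a 86.2% chance that X is at most 0.47.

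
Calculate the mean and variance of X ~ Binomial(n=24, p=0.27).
E[X] = 6.4800, Var(X) = 4.7304

We have X ~ Binomial(n=24, p=0.27).

For a Binomial distribution with n=24, p=0.27:

Expected value:
E[X] = 6.4800

Variance:
Var(X) = 4.7304

Standard deviation:
σ = √Var(X) = 2.1749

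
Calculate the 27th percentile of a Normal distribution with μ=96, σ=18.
84.9694

We have X ~ Normal(μ=96, σ=18).

We want to find x such that P(X ≤ x) = 0.27.

This is the 27th percentile, which means 27% of values fall below this point.

Using the inverse CDF (quantile function):
x = F⁻¹(0.27) = 84.9694

Verification: P(X ≤ 84.9694) = 0.27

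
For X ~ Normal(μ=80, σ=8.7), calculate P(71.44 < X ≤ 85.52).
0.574537

We have X ~ Normal(μ=80, σ=8.7).

To find P(71.44 < X ≤ 85.52), we use:
P(71.44 < X ≤ 85.52) = P(X ≤ 85.52) - P(X ≤ 71.44)
                 = F(85.52) - F(71.44)
                 = 0.737117 - 0.162580
                 = 0.574537

So there's approximately a 57.5% chance that X falls in this range.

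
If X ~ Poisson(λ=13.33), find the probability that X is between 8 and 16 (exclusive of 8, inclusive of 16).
0.725289

We have X ~ Poisson(λ=13.33).

To find P(8 < X ≤ 16), we use:
P(8 < X ≤ 16) = P(X ≤ 16) - P(X ≤ 8)
                 = F(16) - F(8)
                 = 0.810887 - 0.085597
                 = 0.725289

So there's approximately a 72.5% chance that X falls in this range.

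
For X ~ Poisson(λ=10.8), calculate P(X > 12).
0.289630

We have X ~ Poisson(λ=10.8).

P(X > 12) = 1 - P(X ≤ 12)
                = 1 - F(12)
                = 1 - 0.710370
                = 0.289630

So there's approximately a 29.0% chance that X exceeds 12.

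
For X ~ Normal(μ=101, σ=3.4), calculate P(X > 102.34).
0.346747

We have X ~ Normal(μ=101, σ=3.4).

P(X > 102.34) = 1 - P(X ≤ 102.34)
                = 1 - F(102.34)
                = 1 - 0.653253
                = 0.346747

So there's approximately a 34.7% chance that X exceeds 102.34.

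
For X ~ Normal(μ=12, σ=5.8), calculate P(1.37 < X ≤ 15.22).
0.677192

We have X ~ Normal(μ=12, σ=5.8).

To find P(1.37 < X ≤ 15.22), we use:
P(1.37 < X ≤ 15.22) = P(X ≤ 15.22) - P(X ≤ 1.37)
                 = F(15.22) - F(1.37)
                 = 0.710612 - 0.033419
                 = 0.677192

So there's approximately a 67.7% chance that X falls in this range.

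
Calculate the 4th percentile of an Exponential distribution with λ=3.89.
0.0105

We have X ~ Exponential(λ=3.89).

We want to find x such that P(X ≤ x) = 0.04.

This is the 4th percentile, which means 4% of values fall below this point.

Using the inverse CDF (quantile function):
x = F⁻¹(0.04) = 0.0105

Verification: P(X ≤ 0.0105) = 0.04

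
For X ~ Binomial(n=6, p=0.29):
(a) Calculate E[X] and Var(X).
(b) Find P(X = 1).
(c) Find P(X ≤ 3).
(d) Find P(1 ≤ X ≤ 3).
(a) E[X] = 1.7400, Var(X) = 1.2354
(b) P(X = 1) = 0.313936
(c) P(X ≤ 3) = 0.937186
(d) P(1 ≤ X ≤ 3) = 0.809086

We have X ~ Binomial(n=6, p=0.29).

(a) Moments:
E[X] = 1.7400
Var(X) = 1.2354
σ = √Var(X) = 1.1115

(b) Point probability using PMF:
P(X = 1) = 0.313936

(c) Cumulative probability using CDF:
P(X ≤ 3) = F(3) = 0.937186

(d) Range probability:
P(1 ≤ X ≤ 3) = P(X ≤ 3) - P(X ≤ 0)
                   = F(3) - F(0)
                   = 0.937186 - 0.128100
                   = 0.809086

This means approximately 80.9% of outcomes fall in the interval [1, 3].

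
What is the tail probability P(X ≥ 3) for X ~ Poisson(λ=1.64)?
0.227028

We have X ~ Poisson(λ=1.64).

For discrete distributions, P(X ≥ 3) = 1 - P(X ≤ 2).

P(X ≤ 2) = 0.772972
P(X ≥ 3) = 1 - 0.772972 = 0.227028

So there's approximately a 22.7% chance that X is at least 3.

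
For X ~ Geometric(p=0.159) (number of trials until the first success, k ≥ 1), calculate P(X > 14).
0.088541

We have X ~ Geometric(p=0.159) (number of trials until the first success, k ≥ 1).

P(X > 14) = 1 - P(X ≤ 14)
                = 1 - F(14)
                = 1 - 0.911459
                = 0.088541

So there's approximately a 8.9% chance that X exceeds 14.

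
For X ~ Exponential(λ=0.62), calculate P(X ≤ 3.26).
0.867504

We have X ~ Exponential(λ=0.62).

The CDF gives us P(X ≤ k).

Using the CDF:
P(X ≤ 3.26) = 0.867504

This means there's approximately a 86.8% chance that X is at most 3.26.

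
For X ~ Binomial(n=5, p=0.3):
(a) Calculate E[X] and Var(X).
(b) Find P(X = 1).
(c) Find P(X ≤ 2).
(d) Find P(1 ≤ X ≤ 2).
(a) E[X] = 1.5000, Var(X) = 1.0500
(b) P(X = 1) = 0.360150
(c) P(X ≤ 2) = 0.836920
(d) P(1 ≤ X ≤ 2) = 0.668850

We have X ~ Binomial(n=5, p=0.3).

(a) Moments:
E[X] = 1.5000
Var(X) = 1.0500
σ = √Var(X) = 1.0247

(b) Point probability using PMF:
P(X = 1) = 0.360150

(c) Cumulative probability using CDF:
P(X ≤ 2) = F(2) = 0.836920

(d) Range probability:
P(1 ≤ X ≤ 2) = P(X ≤ 2) - P(X ≤ 0)
                   = F(2) - F(0)
                   = 0.836920 - 0.168070
                   = 0.668850

This means approximately 66.9% of outcomes fall in the interval [1, 2].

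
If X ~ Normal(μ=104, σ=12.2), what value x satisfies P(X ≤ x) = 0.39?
100.5923

We have X ~ Normal(μ=104, σ=12.2).

We want to find x such that P(X ≤ x) = 0.39.

This is the 39th percentile, which means 39% of values fall below this point.

Using the inverse CDF (quantile function):
x = F⁻¹(0.39) = 100.5923

Verification: P(X ≤ 100.5923) = 0.39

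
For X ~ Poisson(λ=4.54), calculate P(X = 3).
0.166464

We have X ~ Poisson(λ=4.54).

For a Poisson distribution, the PMF gives us the probability of each outcome.

Using the PMF formula:
P(X = 3) = 0.166464

Rounded to 4 decimal places: 0.1665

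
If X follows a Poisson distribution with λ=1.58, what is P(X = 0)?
0.205975

We have X ~ Poisson(λ=1.58).

For a Poisson distribution, the PMF gives us the probability of each outcome.

Using the PMF formula:
P(X = 0) = 0.205975

Rounded to 4 decimal places: 0.2060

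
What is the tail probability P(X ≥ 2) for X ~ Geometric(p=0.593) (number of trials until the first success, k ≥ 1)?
0.407000

We have X ~ Geometric(p=0.593) (number of trials until the first success, k ≥ 1).

For discrete distributions, P(X ≥ 2) = 1 - P(X ≤ 1).

P(X ≤ 1) = 0.593000
P(X ≥ 2) = 1 - 0.593000 = 0.407000

So there's approximately a 40.7% chance that X is at least 2.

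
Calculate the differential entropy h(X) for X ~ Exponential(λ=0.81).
1.2107 nats

We have X ~ Exponential(λ=0.81).

The differential entropy measures the uncertainty or information content of the distribution.

For an Exponential distribution with λ=0.81:
h(X) = 1.2107 nats

(In bits, this would be 1.7467 bits.)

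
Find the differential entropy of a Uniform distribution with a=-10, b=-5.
1.6094 nats

We have X ~ Uniform(a=-10, b=-5).

The differential entropy measures the uncertainty or information content of the distribution.

For a Uniform distribution with a=-10, b=-5:
h(X) = 1.6094 nats

(In bits, this would be 2.3219 bits.)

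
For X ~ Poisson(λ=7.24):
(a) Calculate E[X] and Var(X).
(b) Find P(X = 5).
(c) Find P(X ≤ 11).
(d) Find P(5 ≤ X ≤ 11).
(a) E[X] = 7.2400, Var(X) = 7.2400
(b) P(X = 5) = 0.118910
(c) P(X ≤ 11) = 0.935056
(d) P(5 ≤ X ≤ 11) = 0.782855

We have X ~ Poisson(λ=7.24).

(a) Moments:
E[X] = 7.2400
Var(X) = 7.2400
σ = √Var(X) = 2.6907

(b) Point probability using PMF:
P(X = 5) = 0.118910

(c) Cumulative probability using CDF:
P(X ≤ 11) = F(11) = 0.935056

(d) Range probability:
P(5 ≤ X ≤ 11) = P(X ≤ 11) - P(X ≤ 4)
                   = F(11) - F(4)
                   = 0.935056 - 0.152201
                   = 0.782855

This means approximately 78.3% of outcomes fall in the interval [5, 11].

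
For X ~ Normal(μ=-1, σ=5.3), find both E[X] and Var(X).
E[X] = -1.0000, Var(X) = 28.0900

We have X ~ Normal(μ=-1, σ=5.3).

For a Normal distribution with μ=-1, σ=5.3:

Expected value:
E[X] = -1.0000

Variance:
Var(X) = 28.0900

Standard deviation:
σ = √Var(X) = 5.3000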